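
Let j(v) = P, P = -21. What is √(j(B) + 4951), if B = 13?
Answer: √4930 ≈ 70.214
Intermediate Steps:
j(v) = -21
√(j(B) + 4951) = √(-21 + 4951) = √4930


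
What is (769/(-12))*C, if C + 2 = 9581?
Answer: -2455417/4 ≈ -6.1385e+5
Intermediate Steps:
C = 9579 (C = -2 + 9581 = 9579)
(769/(-12))*C = (769/(-12))*9579 = (769*(-1/12))*9579 = -769/12*9579 = -2455417/4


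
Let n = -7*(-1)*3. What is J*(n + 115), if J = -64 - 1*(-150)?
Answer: 11696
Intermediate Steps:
J = 86 (J = -64 + 150 = 86)
n = 21 (n = 7*3 = 21)
J*(n + 115) = 86*(21 + 115) = 86*136 = 11696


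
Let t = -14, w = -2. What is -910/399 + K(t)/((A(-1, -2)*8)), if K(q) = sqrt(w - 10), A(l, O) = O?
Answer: -130/57 - I*sqrt(3)/8 ≈ -2.2807 - 0.21651*I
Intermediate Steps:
K(q) = 2*I*sqrt(3) (K(q) = sqrt(-2 - 10) = sqrt(-12) = 2*I*sqrt(3))
-910/399 + K(t)/((A(-1, -2)*8)) = -910/399 + (2*I*sqrt(3))/((-2*8)) = -910*1/399 + (2*I*sqrt(3))/(-16) = -130/57 + (2*I*sqrt(3))*(-1/16) = -130/57 - I*sqrt(3)/8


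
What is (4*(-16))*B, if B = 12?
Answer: -768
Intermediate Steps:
(4*(-16))*B = (4*(-16))*12 = -64*12 = -768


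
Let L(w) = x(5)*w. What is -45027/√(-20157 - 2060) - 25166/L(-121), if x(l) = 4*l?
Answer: 12583/1210 + 45027*I*√22217/22217 ≈ 10.399 + 302.09*I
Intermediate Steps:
L(w) = 20*w (L(w) = (4*5)*w = 20*w)
-45027/√(-20157 - 2060) - 25166/L(-121) = -45027/√(-20157 - 2060) - 25166/(20*(-121)) = -45027*(-I*√22217/22217) - 25166/(-2420) = -45027*(-I*√22217/22217) - 25166*(-1/2420) = -(-45027)*I*√22217/22217 + 12583/1210 = 45027*I*√22217/22217 + 12583/1210 = 12583/1210 + 45027*I*√22217/22217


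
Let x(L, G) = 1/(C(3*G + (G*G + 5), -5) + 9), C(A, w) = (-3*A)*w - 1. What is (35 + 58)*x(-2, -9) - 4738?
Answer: -4230941/893 ≈ -4737.9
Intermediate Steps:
C(A, w) = -1 - 3*A*w (C(A, w) = -3*A*w - 1 = -1 - 3*A*w)
x(L, G) = 1/(83 + 15*G**2 + 45*G) (x(L, G) = 1/((-1 - 3*(3*G + (G*G + 5))*(-5)) + 9) = 1/((-1 - 3*(3*G + (G**2 + 5))*(-5)) + 9) = 1/((-1 - 3*(3*G + (5 + G**2))*(-5)) + 9) = 1/((-1 - 3*(5 + G**2 + 3*G)*(-5)) + 9) = 1/((-1 + (75 + 15*G**2 + 45*G)) + 9) = 1/((74 + 15*G**2 + 45*G) + 9) = 1/(83 + 15*G**2 + 45*G))
(35 + 58)*x(-2, -9) - 4738 = (35 + 58)/(83 + 15*(-9)**2 + 45*(-9)) - 4738 = 93/(83 + 15*81 - 405) - 4738 = 93/(83 + 1215 - 405) - 4738 = 93/893 - 4738 = -4230941/893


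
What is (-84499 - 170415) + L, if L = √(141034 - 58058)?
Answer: -254914 + 4*√5186 ≈ -2.5463e+5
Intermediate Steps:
L = 4*√5186 (L = √82976 = 4*√5186 ≈ 288.06)
(-84499 - 170415) + L = (-84499 - 170415) + 4*√5186 = -254914 + 4*√5186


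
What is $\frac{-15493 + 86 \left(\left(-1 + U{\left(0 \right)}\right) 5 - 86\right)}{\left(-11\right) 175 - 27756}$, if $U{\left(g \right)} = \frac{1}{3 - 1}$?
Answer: $\frac{23104}{29681} \approx 0.77841$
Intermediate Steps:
$U{\left(g \right)} = \frac{1}{2}$
$\frac{-15493 + 86 \left(\left(-1 + U{\left(0 \right)}\right) 5 - 86\right)}{\left(-11\right) 175 - 27756} = \frac{-15493 + 86 \left(\left(-1 + \frac{1}{2}\right) 5 - 86\right)}{\left(-11\right) 175 - 27756} = \frac{-15493 + 86 \left(\left(- \frac{1}{2}\right) 5 - 86\right)}{-1925 - 27756} = \frac{-15493 + 86 \left(- \frac{5}{2} - 86\right)}{-29681} = \left(-15493 + 86 \left(- \frac{177}{2}\right)\right) \left(- \frac{1}{29681}\right) = \left(-15493 - 7611\right) \left(- \frac{1}{29681}\right) = \left(-23104\right) \left(- \frac{1}{29681}\right) = \frac{23104}{29681}$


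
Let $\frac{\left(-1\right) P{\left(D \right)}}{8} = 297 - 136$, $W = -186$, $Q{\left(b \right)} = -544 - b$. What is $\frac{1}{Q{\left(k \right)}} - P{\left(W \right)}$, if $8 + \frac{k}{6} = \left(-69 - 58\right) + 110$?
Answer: $\frac{507471}{394} \approx 1288.0$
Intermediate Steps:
$k = -150$ ($k = -48 + 6 \left(\left(-69 - 58\right) + 110\right) = -48 + 6 \left(-127 + 110\right) = -48 + 6 \left(-17\right) = -48 - 102 = -150$)
$P{\left(D \right)} = -1288$ ($P{\left(D \right)} = - 8 \left(297 - 136\right) = \left(-8\right) 161 = -1288$)
$\frac{1}{Q{\left(k \right)}} - P{\left(W \right)} = \frac{1}{-544 - -150} - -1288 = \frac{1}{-544 + 150} + 1288 = \frac{1}{-394} + 1288 = - \frac{1}{394} + 1288 = \frac{507471}{394}$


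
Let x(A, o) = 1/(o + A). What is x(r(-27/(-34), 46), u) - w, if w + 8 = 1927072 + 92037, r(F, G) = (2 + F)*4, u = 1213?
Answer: -42019510894/20811 ≈ -2.0191e+6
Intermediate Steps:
r(F, G) = 8 + 4*F
w = 2019101 (w = -8 + (1927072 + 92037) = -8 + 2019109 = 2019101)
x(A, o) = 1/(A + o)
x(r(-27/(-34), 46), u) - w = 1/((8 + 4*(-27/(-34))) + 1213) - 1*2019101 = 1/((8 + 4*(-27*(-1/34))) + 1213) - 2019101 = 1/((8 + 4*(27/34)) + 1213) - 2019101 = 1/((8 + 54/17) + 1213) - 2019101 = 1/(190/17 + 1213) - 2019101 = 1/(20811/17) - 2019101 = 17/20811 - 2019101 = -42019510894/20811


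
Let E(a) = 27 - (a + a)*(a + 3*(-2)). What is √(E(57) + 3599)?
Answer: 2*I*√547 ≈ 46.776*I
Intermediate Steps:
E(a) = 27 - 2*a*(-6 + a) (E(a) = 27 - 2*a*(a - 6) = 27 - 2*a*(-6 + a))
√(E(57) + 3599) = √((27 - 2*57² + 12*57) + 3599) = √((27 - 2*3249 + 684) + 3599) = √((27 - 6498 + 684) + 3599) = √(-5787 + 3599) = √(-2188) = 2*I*√547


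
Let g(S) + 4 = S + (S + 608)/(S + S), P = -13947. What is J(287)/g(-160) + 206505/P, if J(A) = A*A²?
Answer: -549566471780/3844723 ≈ -1.4294e+5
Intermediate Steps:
g(S) = -4 + S + (608 + S)/(2*S) (g(S) = -4 + (S + (S + 608)/(S + S)) = -4 + (S + (608 + S)/((2*S))) = -4 + (S + (608 + S)*(1/(2*S))) = -4 + (S + (608 + S)/(2*S)) = -4 + S + (608 + S)/(2*S))
J(A) = A³
J(287)/g(-160) + 206505/P = 287³/(-7/2 - 160 + 304/(-160)) + 206505/(-13947) = 23639903/(-7/2 - 160 + 304*(-1/160)) + 206505*(-1/13947) = 23639903/(-7/2 - 160 - 19/10) - 68835/4649 = 23639903/(-827/5) - 68835/4649 = 23639903*(-5/827) - 68835/4649 = -118199515/827 - 68835/4649 = -549566471780/3844723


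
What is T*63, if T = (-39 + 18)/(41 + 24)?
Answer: -1323/65 ≈ -20.354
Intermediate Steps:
T = -21/65 ≈ -0.32308
T*63 = -21/65*63 = -1323/65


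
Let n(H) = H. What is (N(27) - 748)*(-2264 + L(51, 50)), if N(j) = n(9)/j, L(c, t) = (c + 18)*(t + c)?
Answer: -10553315/3 ≈ -3.5178e+6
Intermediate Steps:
L(c, t) = (18 + c)*(c + t)
N(j) = 9/j
(N(27) - 748)*(-2264 + L(51, 50)) = (9/27 - 748)*(-2264 + (51**2 + 18*51 + 18*50 + 51*50)) = (9*(1/27) - 748)*(-2264 + (2601 + 918 + 900 + 2550)) = (1/3 - 748)*(-2264 + 6969) = -2243/3*4705 = -10553315/3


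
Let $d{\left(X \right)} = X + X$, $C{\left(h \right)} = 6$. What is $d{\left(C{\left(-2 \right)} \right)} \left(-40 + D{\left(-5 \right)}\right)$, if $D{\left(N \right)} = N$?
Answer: $-540$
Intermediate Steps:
$d{\left(X \right)} = 2 X$
$d{\left(C{\left(-2 \right)} \right)} \left(-40 + D{\left(-5 \right)}\right) = 2 \cdot 6 \left(-40 - 5\right) = 12 \left(-45\right) = -540$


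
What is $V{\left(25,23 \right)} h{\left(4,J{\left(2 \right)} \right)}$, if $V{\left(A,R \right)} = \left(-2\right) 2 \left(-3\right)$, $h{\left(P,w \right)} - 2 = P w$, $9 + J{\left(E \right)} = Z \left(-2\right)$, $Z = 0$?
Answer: $-408$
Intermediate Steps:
$J{\left(E \right)} = -9$ ($J{\left(E \right)} = -9 + 0 \left(-2\right) = -9 + 0 = -9$)
$h{\left(P,w \right)} = 2 + P w$
$V{\left(A,R \right)} = 12$ ($V{\left(A,R \right)} = \left(-4\right) \left(-3\right) = 12$)
$V{\left(25,23 \right)} h{\left(4,J{\left(2 \right)} \right)} = 12 \left(2 + 4 \left(-9\right)\right) = 12 \left(2 - 36\right) = 12 \left(-34\right) = -408$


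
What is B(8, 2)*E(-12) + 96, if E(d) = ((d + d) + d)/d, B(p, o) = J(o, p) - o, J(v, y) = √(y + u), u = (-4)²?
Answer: 90 + 6*√6 ≈ 104.70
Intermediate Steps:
u = 16
J(v, y) = √(16 + y) (J(v, y) = √(y + 16) = √(16 + y))
B(p, o) = √(16 + p) - o
E(d) = 3 (E(d) = (2*d + d)/d = (3*d)/d = 3)
B(8, 2)*E(-12) + 96 = (√(16 + 8) - 1*2)*3 + 96 = (√24 - 2)*3 + 96 = (2*√6 - 2)*3 + 96 = (-2 + 2*√6)*3 + 96 = (-6 + 6*√6) + 96 = 90 + 6*√6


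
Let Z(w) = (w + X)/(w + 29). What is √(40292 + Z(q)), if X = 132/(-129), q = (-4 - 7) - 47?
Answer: √62657587514/1247 ≈ 200.73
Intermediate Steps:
q = -58 (q = -11 - 47 = -58)
X = -44/43 (X = 132*(-1/129) = -44/43 ≈ -1.0233)
Z(w) = (-44/43 + w)/(29 + w) (Z(w) = (w - 44/43)/(w + 29) = (-44/43 + w)/(29 + w))
√(40292 + Z(q)) = √(40292 + (-44/43 - 58)/(29 - 58)) = √(40292 - 2538/43/(-29)) = √(40292 - 1/29*(-2538/43)) = √(40292 + 2538/1247) = √(50246662/1247) = √62657587514/1247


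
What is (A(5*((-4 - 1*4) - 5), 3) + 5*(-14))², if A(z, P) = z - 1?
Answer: 18496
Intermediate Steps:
A(z, P) = -1 + z
(A(5*((-4 - 1*4) - 5), 3) + 5*(-14))² = ((-1 + 5*((-4 - 1*4) - 5)) + 5*(-14))² = ((-1 + 5*((-4 - 4) - 5)) - 70)² = ((-1 + 5*(-8 - 5)) - 70)² = ((-1 + 5*(-13)) - 70)² = ((-1 - 65) - 70)² = (-66 - 70)² = (-136)² = 18496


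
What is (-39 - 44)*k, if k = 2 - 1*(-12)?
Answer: -1162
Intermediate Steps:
k = 14 (k = 2 + 12 = 14)
(-39 - 44)*k = (-39 - 44)*14 = -83*14 = -1162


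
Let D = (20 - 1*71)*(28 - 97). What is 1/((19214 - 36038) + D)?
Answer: -1/13305 ≈ -7.5160e-5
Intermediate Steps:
D = 3519 (D = (20 - 71)*(-69) = -51*(-69) = 3519)
1/((19214 - 36038) + D) = 1/((19214 - 36038) + 3519) = 1/(-16824 + 3519) = 1/(-13305) = -1/13305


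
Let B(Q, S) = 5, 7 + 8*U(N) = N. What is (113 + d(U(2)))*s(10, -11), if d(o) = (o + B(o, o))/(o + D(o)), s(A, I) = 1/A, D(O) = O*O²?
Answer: 9609/890 ≈ 10.797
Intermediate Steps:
U(N) = -7/8 + N/8
D(O) = O³
d(o) = (5 + o)/(o + o³) (d(o) = (o + 5)/(o + o³) = (5 + o)/(o + o³))
(113 + d(U(2)))*s(10, -11) = (113 + (5 + (-7/8 + (⅛)*2))/((-7/8 + (⅛)*2) + (-7/8 + (⅛)*2)³))/10 = (113 + (5 + (-7/8 + ¼))/((-7/8 + ¼) + (-7/8 + ¼)³))*(⅒) = (113 + (5 - 5/8)/(-5/8 + (-5/8)³))*(⅒) = (113 + (35/8)/(-5/8 - 125/512))*(⅒) = (113 + (35/8)/(-445/512))*(⅒) = (113 - 512/445*35/8)*(⅒) = (113 - 448/89)*(⅒) = (9609/89)*(⅒) = 9609/890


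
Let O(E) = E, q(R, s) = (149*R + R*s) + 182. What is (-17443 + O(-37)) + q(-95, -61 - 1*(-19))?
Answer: -27463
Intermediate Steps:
q(R, s) = 182 + 149*R + R*s
(-17443 + O(-37)) + q(-95, -61 - 1*(-19)) = (-17443 - 37) + (182 + 149*(-95) - 95*(-61 - 1*(-19))) = -17480 + (182 - 14155 - 95*(-61 + 19)) = -17480 + (182 - 14155 - 95*(-42)) = -17480 + (182 - 14155 + 3990) = -17480 - 9983 = -27463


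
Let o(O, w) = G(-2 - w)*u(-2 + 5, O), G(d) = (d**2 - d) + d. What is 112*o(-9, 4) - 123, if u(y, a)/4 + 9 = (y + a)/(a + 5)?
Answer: -121083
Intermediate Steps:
u(y, a) = -36 + 4*(a + y)/(5 + a) (u(y, a) = -36 + 4*((y + a)/(a + 5)) = -36 + 4*((a + y)/(5 + a)) = -36 + 4*(a + y)/(5 + a))
G(d) = d**2
o(O, w) = 4*(-2 - w)**2*(-42 - 8*O)/(5 + O) (o(O, w) = (-2 - w)**2*(4*(-45 + (-2 + 5) - 8*O)/(5 + O)) = (-2 - w)**2*(4*(-45 + 3 - 8*O)/(5 + O)) = (-2 - w)**2*(4*(-42 - 8*O)/(5 + O)) = 4*(-2 - w)**2*(-42 - 8*O)/(5 + O))
112*o(-9, 4) - 123 = 112*((2 + 4)**2*(-168 - 32*(-9))/(5 - 9)) - 123 = 112*(6**2*(-168 + 288)/(-4)) - 123 = 112*(36*(-1/4)*120) - 123 = 112*(-1080) - 123 = -120960 - 123 = -121083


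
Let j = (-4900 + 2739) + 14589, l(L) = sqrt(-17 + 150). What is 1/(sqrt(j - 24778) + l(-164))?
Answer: 1/(sqrt(133) + 5*I*sqrt(494)) ≈ 0.00092386 - 0.0089025*I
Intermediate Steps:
l(L) = sqrt(133)
j = 12428 (j = -2161 + 14589 = 12428)
1/(sqrt(j - 24778) + l(-164)) = 1/(sqrt(12428 - 24778) + sqrt(133)) = 1/(sqrt(-12350) + sqrt(133)) = 1/(5*I*sqrt(494) + sqrt(133)) = 1/(sqrt(133) + 5*I*sqrt(494))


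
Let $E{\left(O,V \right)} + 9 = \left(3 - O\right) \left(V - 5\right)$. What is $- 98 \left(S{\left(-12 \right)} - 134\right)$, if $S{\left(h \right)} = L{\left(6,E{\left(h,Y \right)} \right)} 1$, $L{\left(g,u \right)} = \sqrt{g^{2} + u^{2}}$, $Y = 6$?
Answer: $13132 - 588 \sqrt{2} \approx 12300.0$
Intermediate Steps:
$E{\left(O,V \right)} = -9 + \left(-5 + V\right) \left(3 - O\right)$ ($E{\left(O,V \right)} = -9 + \left(3 - O\right) \left(V - 5\right) = -9 + \left(3 - O\right) \left(-5 + V\right) = -9 + \left(-5 + V\right) \left(3 - O\right)$)
$S{\left(h \right)} = \sqrt{36 + \left(-6 - h\right)^{2}}$ ($S{\left(h \right)} = \sqrt{6^{2} + \left(-24 + 3 \cdot 6 + 5 h - h 6\right)^{2}} \cdot 1 = \sqrt{36 + \left(-24 + 18 + 5 h - 6 h\right)^{2}} \cdot 1 = \sqrt{36 + \left(-6 - h\right)^{2}} \cdot 1 = \sqrt{36 + \left(-6 - h\right)^{2}}$)
$- 98 \left(S{\left(-12 \right)} - 134\right) = - 98 \left(\sqrt{36 + \left(6 - 12\right)^{2}} - 134\right) = - 98 \left(\sqrt{36 + \left(-6\right)^{2}} - 134\right) = - 98 \left(\sqrt{36 + 36} - 134\right) = - 98 \left(\sqrt{72} - 134\right) = - 98 \left(6 \sqrt{2} - 134\right) = - 98 \left(-134 + 6 \sqrt{2}\right) = 13132 - 588 \sqrt{2}$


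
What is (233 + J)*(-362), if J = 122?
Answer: -128510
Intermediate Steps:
(233 + J)*(-362) = (233 + 122)*(-362) = 355*(-362) = -128510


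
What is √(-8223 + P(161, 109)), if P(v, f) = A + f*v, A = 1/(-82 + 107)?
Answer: √233151/5 ≈ 96.571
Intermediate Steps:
A = 1/25 ≈ 0.040000
P(v, f) = 1/25 + f*v
√(-8223 + P(161, 109)) = √(-8223 + (1/25 + 109*161)) = √(-8223 + (1/25 + 17549)) = √(-8223 + 438726/25) = √(233151/25) = √233151/5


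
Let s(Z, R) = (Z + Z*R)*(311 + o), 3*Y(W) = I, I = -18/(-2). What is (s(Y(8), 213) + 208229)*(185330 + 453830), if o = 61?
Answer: 285738395480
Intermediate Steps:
I = 9 (I = -18*(-½) = 9)
Y(W) = 3 (Y(W) = (⅓)*9 = 3)
s(Z, R) = 372*Z + 372*R*Z (s(Z, R) = (Z + Z*R)*(311 + 61) = (Z + R*Z)*372 = 372*Z + 372*R*Z)
(s(Y(8), 213) + 208229)*(185330 + 453830) = (372*3*(1 + 213) + 208229)*(185330 + 453830) = (372*3*214 + 208229)*639160 = (238824 + 208229)*639160 = 447053*639160 = 285738395480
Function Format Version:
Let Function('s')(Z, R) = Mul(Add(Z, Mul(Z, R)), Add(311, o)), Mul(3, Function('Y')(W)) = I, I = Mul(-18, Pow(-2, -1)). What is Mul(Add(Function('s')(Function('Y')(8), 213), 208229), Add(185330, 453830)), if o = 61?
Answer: 285738395480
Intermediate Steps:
I = 9 (I = Mul(-18, Rational(-1, 2)) = 9)
Function('Y')(W) = 3 (Function('Y')(W) = Mul(Rational(1, 3), 9) = 3)
Function('s')(Z, R) = Add(Mul(372, Z), Mul(372, R, Z)) (Function('s')(Z, R) = Mul(Add(Z, Mul(Z, R)), Add(311, 61)) = Mul(Add(Z, Mul(R, Z)), 372) = Add(Mul(372, Z), Mul(372, R, Z)))
Mul(Add(Function('s')(Function('Y')(8), 213), 208229), Add(185330, 453830)) = Mul(Add(Mul(372, 3, Add(1, 213)), 208229), Add(185330, 453830)) = Mul(Add(Mul(372, 3, 214), 208229), 639160) = Mul(Add(238824, 208229), 639160) = Mul(447053, 639160) = 285738395480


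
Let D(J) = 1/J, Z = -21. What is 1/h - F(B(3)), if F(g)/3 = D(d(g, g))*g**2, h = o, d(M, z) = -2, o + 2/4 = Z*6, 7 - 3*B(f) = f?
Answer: 2018/759 ≈ 2.6588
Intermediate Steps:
B(f) = 7/3 - f/3
o = -253/2 (o = -1/2 - 21*6 = -1/2 - 126 = -253/2 ≈ -126.50)
h = -253/2 ≈ -126.50
D(J) = 1/J
F(g) = -3*g**2/2 (F(g) = 3*(g**2/(-2)) = 3*(-g**2/2) = -3*g**2/2)
1/h - F(B(3)) = 1/(-253/2) - (-3)*(7/3 - 1/3*3)**2/2 = -2/253 - (-3)*(7/3 - 1)**2/2 = -2/253 - (-3)*(4/3)**2/2 = -2/253 - (-3)*16/(2*9) = -2/253 - 1*(-8/3) = -2/253 + 8/3 = 2018/759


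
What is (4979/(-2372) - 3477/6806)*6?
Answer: -63201777/4035958 ≈ -15.660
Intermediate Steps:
(4979/(-2372) - 3477/6806)*6 = (4979*(-1/2372) - 3477*1/6806)*6 = (-4979/2372 - 3477/6806)*6 = -21067259/8071916*6 = -63201777/4035958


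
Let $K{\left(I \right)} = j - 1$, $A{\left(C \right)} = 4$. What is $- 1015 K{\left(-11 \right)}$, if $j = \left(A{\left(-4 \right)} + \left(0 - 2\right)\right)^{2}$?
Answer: $-3045$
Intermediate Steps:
$j = 4$ ($j = \left(4 + \left(0 - 2\right)\right)^{2} = \left(4 - 2\right)^{2} = 2^{2} = 4$)
$K{\left(I \right)} = 3$ ($K{\left(I \right)} = 4 - 1 = 3$)
$- 1015 K{\left(-11 \right)} = \left(-1015\right) 3 = -3045$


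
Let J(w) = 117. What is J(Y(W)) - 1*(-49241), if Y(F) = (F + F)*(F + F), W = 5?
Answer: 49358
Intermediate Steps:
Y(F) = 4*F**2 (Y(F) = (2*F)*(2*F) = 4*F**2)
J(Y(W)) - 1*(-49241) = 117 - 1*(-49241) = 117 + 49241 = 49358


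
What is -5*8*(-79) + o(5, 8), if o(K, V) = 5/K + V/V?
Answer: 3162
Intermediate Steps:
o(K, V) = 1 + 5/K (o(K, V) = 5/K + 1 = 1 + 5/K)
-5*8*(-79) + o(5, 8) = -5*8*(-79) + (5 + 5)/5 = -40*(-79) + (⅕)*10 = 3160 + 2 = 3162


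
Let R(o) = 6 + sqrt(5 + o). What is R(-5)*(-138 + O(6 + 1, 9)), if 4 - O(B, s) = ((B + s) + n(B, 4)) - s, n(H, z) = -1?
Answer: -840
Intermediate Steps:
O(B, s) = 5 - B (O(B, s) = 4 - (((B + s) - 1) - s) = 4 - ((-1 + B + s) - s) = 4 - (-1 + B) = 4 + (1 - B) = 5 - B)
R(-5)*(-138 + O(6 + 1, 9)) = (6 + sqrt(5 - 5))*(-138 + (5 - (6 + 1))) = (6 + sqrt(0))*(-138 + (5 - 1*7)) = (6 + 0)*(-138 + (5 - 7)) = 6*(-138 - 2) = 6*(-140) = -840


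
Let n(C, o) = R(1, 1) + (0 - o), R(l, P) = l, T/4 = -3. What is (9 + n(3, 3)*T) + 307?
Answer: 340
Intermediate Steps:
T = -12 (T = 4*(-3) = -12)
n(C, o) = 1 - o (n(C, o) = 1 + (0 - o) = 1 - o)
(9 + n(3, 3)*T) + 307 = (9 + (1 - 1*3)*(-12)) + 307 = (9 + (1 - 3)*(-12)) + 307 = (9 - 2*(-12)) + 307 = (9 + 24) + 307 = 33 + 307 = 340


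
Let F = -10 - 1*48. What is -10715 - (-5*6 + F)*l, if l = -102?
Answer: -19691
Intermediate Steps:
F = -58 (F = -10 - 48 = -58)
-10715 - (-5*6 + F)*l = -10715 - (-5*6 - 58)*(-102) = -10715 - (-30 - 58)*(-102) = -10715 - (-88)*(-102) = -10715 - 1*8976 = -10715 - 8976 = -19691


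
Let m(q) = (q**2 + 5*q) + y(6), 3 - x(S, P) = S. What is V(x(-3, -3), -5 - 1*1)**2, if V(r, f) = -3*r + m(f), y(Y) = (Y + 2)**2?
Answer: 2704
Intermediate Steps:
x(S, P) = 3 - S
y(Y) = (2 + Y)**2
m(q) = 64 + q**2 + 5*q (m(q) = (q**2 + 5*q) + (2 + 6)**2 = (q**2 + 5*q) + 8**2 = (q**2 + 5*q) + 64 = 64 + q**2 + 5*q)
V(r, f) = 64 + f**2 - 3*r + 5*f (V(r, f) = -3*r + (64 + f**2 + 5*f) = 64 + f**2 - 3*r + 5*f)
V(x(-3, -3), -5 - 1*1)**2 = (64 + (-5 - 1*1)**2 - 3*(3 - 1*(-3)) + 5*(-5 - 1*1))**2 = (64 + (-5 - 1)**2 - 3*(3 + 3) + 5*(-5 - 1))**2 = (64 + (-6)**2 - 3*6 + 5*(-6))**2 = (64 + 36 - 18 - 30)**2 = 52**2 = 2704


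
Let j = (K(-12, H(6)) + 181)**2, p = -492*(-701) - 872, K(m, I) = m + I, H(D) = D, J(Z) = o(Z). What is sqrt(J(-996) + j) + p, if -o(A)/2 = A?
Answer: 344020 + 13*sqrt(193) ≈ 3.4420e+5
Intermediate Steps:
o(A) = -2*A
J(Z) = -2*Z
K(m, I) = I + m
p = 344020 (p = 344892 - 872 = 344020)
j = 30625 (j = ((6 - 12) + 181)**2 = (-6 + 181)**2 = 175**2 = 30625)
sqrt(J(-996) + j) + p = sqrt(-2*(-996) + 30625) + 344020 = sqrt(1992 + 30625) + 344020 = sqrt(32617) + 344020 = 13*sqrt(193) + 344020 = 344020 + 13*sqrt(193)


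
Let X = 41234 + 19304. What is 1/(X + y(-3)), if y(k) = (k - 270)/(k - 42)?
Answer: 15/908161 ≈ 1.6517e-5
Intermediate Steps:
y(k) = (-270 + k)/(-42 + k)
X = 60538
1/(X + y(-3)) = 1/(60538 + (-270 - 3)/(-42 - 3)) = 1/(60538 - 273/(-45)) = 1/(60538 - 1/45*(-273)) = 1/(60538 + 91/15) = 1/(908161/15) = 15/908161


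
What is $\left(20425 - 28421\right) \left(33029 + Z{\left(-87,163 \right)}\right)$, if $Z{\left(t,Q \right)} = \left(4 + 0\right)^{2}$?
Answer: $-264227820$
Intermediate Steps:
$Z{\left(t,Q \right)} = 16$ ($Z{\left(t,Q \right)} = 4^{2} = 16$)
$\left(20425 - 28421\right) \left(33029 + Z{\left(-87,163 \right)}\right) = \left(20425 - 28421\right) \left(33029 + 16\right) = \left(-7996\right) 33045 = -264227820$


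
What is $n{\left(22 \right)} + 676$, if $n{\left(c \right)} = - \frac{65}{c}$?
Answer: $\frac{14807}{22} \approx 673.04$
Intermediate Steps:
$n{\left(22 \right)} + 676 = - \frac{65}{22} + 676 = \frac{14807}{22}$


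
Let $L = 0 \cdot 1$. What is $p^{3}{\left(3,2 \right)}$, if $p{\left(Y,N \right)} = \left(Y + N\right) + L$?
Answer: $125$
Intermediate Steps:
$L = 0$
$p{\left(Y,N \right)} = N + Y$ ($p{\left(Y,N \right)} = \left(Y + N\right) + 0 = \left(N + Y\right) + 0 = N + Y$)
$p^{3}{\left(3,2 \right)} = \left(2 + 3\right)^{3} = 5^{3} = 125$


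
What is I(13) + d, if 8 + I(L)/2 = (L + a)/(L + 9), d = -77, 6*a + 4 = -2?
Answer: -1011/11 ≈ -91.909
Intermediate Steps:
a = -1 (a = -⅔ + (⅙)*(-2) = -⅔ - ⅓ = -1)
I(L) = -16 + 2*(-1 + L)/(9 + L) (I(L) = -16 + 2*((L - 1)/(L + 9)) = -16 + 2*((-1 + L)/(9 + L)) = -16 + 2*(-1 + L)/(9 + L))
I(13) + d = 2*(-73 - 7*13)/(9 + 13) - 77 = 2*(-73 - 91)/22 - 77 = 2*(1/22)*(-164) - 77 = -164/11 - 77 = -1011/11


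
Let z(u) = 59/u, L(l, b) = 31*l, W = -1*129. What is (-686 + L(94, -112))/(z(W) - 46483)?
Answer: -143706/2998183 ≈ -0.047931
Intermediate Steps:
W = -129
(-686 + L(94, -112))/(z(W) - 46483) = (-686 + 31*94)/(59/(-129) - 46483) = (-686 + 2914)/(59*(-1/129) - 46483) = 2228/(-59/129 - 46483) = 2228/(-5996366/129) = 2228*(-129/5996366) = -143706/2998183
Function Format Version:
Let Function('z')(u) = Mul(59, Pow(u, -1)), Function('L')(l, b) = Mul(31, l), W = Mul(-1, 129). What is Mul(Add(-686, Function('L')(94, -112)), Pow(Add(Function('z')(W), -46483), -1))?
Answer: Rational(-143706, 2998183) ≈ -0.047931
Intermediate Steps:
W = -129
Mul(Add(-686, Function('L')(94, -112)), Pow(Add(Function('z')(W), -46483), -1)) = Mul(Add(-686, Mul(31, 94)), Pow(Add(Mul(59, Pow(-129, -1)), -46483), -1)) = Mul(Add(-686, 2914), Pow(Add(Mul(59, Rational(-1, 129)), -46483), -1)) = Mul(2228, Pow(Add(Rational(-59, 129), -46483), -1)) = Mul(2228, Pow(Rational(-5996366, 129), -1)) = Mul(2228, Rational(-129, 5996366)) = Rational(-143706, 2998183)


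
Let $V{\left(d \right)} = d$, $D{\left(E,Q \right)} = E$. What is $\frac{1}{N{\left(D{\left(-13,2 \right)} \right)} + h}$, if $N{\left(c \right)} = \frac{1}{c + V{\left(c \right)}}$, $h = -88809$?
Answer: $- \frac{26}{2309035} \approx -1.126 \cdot 10^{-5}$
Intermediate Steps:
$N{\left(c \right)} = \frac{1}{2 c}$ ($N{\left(c \right)} = \frac{1}{c + c} = \frac{1}{2 c}$)
$\frac{1}{N{\left(D{\left(-13,2 \right)} \right)} + h} = \frac{1}{\frac{1}{2 \left(-13\right)} - 88809} = \frac{1}{\frac{1}{2} \left(- \frac{1}{13}\right) - 88809} = \frac{1}{- \frac{1}{26} - 88809} = \frac{1}{- \frac{2309035}{26}} = - \frac{26}{2309035}$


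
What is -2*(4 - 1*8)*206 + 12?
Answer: 1660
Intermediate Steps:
-2*(4 - 1*8)*206 + 12 = -2*(4 - 8)*206 + 12 = -2*(-4)*206 + 12 = 8*206 + 12 = 1648 + 12 = 1660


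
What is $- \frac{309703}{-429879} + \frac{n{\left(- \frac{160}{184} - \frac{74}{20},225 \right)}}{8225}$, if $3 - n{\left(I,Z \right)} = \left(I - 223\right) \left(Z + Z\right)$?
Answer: $\frac{1071131079931}{81322359825} \approx 13.171$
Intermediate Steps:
$n{\left(I,Z \right)} = 3 - 2 Z \left(-223 + I\right)$ ($n{\left(I,Z \right)} = 3 - \left(I - 223\right) \left(Z + Z\right) = 3 - \left(-223 + I\right) 2 Z = 3 - 2 Z \left(-223 + I\right)$)
$- \frac{309703}{-429879} + \frac{n{\left(- \frac{160}{184} - \frac{74}{20},225 \right)}}{8225} = - \frac{309703}{-429879} + \frac{3 + 446 \cdot 225 - 2 \left(- \frac{160}{184} - \frac{74}{20}\right) 225}{8225} = \left(-309703\right) \left(- \frac{1}{429879}\right) + \left(3 + 100350 - 2 \left(\left(-160\right) \frac{1}{184} - \frac{37}{10}\right) 225\right) \frac{1}{8225} = \frac{309703}{429879} + \left(3 + 100350 - 2 \left(- \frac{20}{23} - \frac{37}{10}\right) 225\right) \frac{1}{8225} = \frac{309703}{429879} + \left(3 + 100350 - \left(- \frac{1051}{115}\right) 225\right) \frac{1}{8225} = \frac{309703}{429879} + \left(3 + 100350 + \frac{47295}{23}\right) \frac{1}{8225} = \frac{309703}{429879} + \frac{2355414}{23} \cdot \frac{1}{8225} = \frac{309703}{429879} + \frac{2355414}{189175} = \frac{1071131079931}{81322359825}$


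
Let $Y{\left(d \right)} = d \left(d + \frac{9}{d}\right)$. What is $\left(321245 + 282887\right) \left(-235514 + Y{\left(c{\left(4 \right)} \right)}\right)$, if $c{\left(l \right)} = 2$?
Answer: $-142273690132$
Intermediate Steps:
$\left(321245 + 282887\right) \left(-235514 + Y{\left(c{\left(4 \right)} \right)}\right) = \left(321245 + 282887\right) \left(-235514 + \left(9 + 2^{2}\right)\right) = 604132 \left(-235514 + \left(9 + 4\right)\right) = 604132 \left(-235514 + 13\right) = 604132 \left(-235501\right) = -142273690132$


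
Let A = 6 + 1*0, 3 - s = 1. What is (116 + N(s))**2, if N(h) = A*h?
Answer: 16384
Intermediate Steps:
s = 2 (s = 3 - 1*1 = 3 - 1 = 2)
A = 6 (A = 6 + 0 = 6)
N(h) = 6*h
(116 + N(s))**2 = (116 + 6*2)**2 = (116 + 12)**2 = 128**2 = 16384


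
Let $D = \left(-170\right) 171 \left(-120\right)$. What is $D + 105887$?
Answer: $3594287$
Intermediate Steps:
$D = 3488400$ ($D = \left(-29070\right) \left(-120\right) = 3488400$)
$D + 105887 = 3488400 + 105887 = 3594287$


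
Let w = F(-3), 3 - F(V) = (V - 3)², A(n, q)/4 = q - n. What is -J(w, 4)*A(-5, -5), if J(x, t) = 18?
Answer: 0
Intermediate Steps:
A(n, q) = -4*n + 4*q (A(n, q) = 4*(q - n) = -4*n + 4*q)
F(V) = 3 - (-3 + V)² (F(V) = 3 - (V - 3)² = 3 - (-3 + V)²)
w = -33 (w = 3 - (-3 - 3)² = 3 - 1*(-6)² = 3 - 1*36 = 3 - 36 = -33)
-J(w, 4)*A(-5, -5) = -18*(-4*(-5) + 4*(-5)) = -18*(20 - 20) = -18*0 = -1*0 = 0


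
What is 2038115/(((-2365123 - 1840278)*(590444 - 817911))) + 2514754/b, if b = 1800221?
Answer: 2405592070336408733/1722073315059388007 ≈ 1.3969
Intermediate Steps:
2038115/(((-2365123 - 1840278)*(590444 - 817911))) + 2514754/b = 2038115/(((-2365123 - 1840278)*(590444 - 817911))) + 2514754/1800221 = 2038115/((-4205401*(-227467))) + 2514754*(1/1800221) = 2038115/956589949267 + 2514754/1800221 = 2405592070336408733/1722073315059388007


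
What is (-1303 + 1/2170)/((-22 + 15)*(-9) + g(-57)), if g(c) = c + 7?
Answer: -2827509/28210 ≈ -100.23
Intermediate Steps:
g(c) = 7 + c
(-1303 + 1/2170)/((-22 + 15)*(-9) + g(-57)) = (-1303 + 1/2170)/((-22 + 15)*(-9) + (7 - 57)) = (-1303 + 1/2170)/(-7*(-9) - 50) = -2827509/(2170*(63 - 50)) = -2827509/2170/13 = -2827509/2170*1/13 = -2827509/28210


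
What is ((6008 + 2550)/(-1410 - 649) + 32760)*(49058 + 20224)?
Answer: 4672674745524/2059 ≈ 2.2694e+9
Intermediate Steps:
((6008 + 2550)/(-1410 - 649) + 32760)*(49058 + 20224) = (8558/(-2059) + 32760)*69282 = (8558*(-1/2059) + 32760)*69282 = (-8558/2059 + 32760)*69282 = (67444282/2059)*69282 = 4672674745524/2059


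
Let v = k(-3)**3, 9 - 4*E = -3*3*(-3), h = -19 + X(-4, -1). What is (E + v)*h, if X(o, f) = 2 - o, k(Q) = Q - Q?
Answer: 117/2 ≈ 58.500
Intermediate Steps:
k(Q) = 0
h = -13 (h = -19 + (2 - 1*(-4)) = -19 + (2 + 4) = -19 + 6 = -13)
E = -9/2 (E = 9/4 - (-3*3)*(-3)/4 = 9/4 - (-9)*(-3)/4 = 9/4 - 1/4*27 = 9/4 - 27/4 = -9/2 ≈ -4.5000)
v = 0 (v = 0**3 = 0)
(E + v)*h = (-9/2 + 0)*(-13) = -9/2*(-13) = 117/2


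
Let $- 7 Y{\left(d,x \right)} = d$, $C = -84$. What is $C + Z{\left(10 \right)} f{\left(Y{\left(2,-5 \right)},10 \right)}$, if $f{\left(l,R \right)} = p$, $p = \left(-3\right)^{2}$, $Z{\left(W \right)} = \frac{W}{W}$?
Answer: $-75$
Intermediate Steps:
$Y{\left(d,x \right)} = - \frac{d}{7}$
$Z{\left(W \right)} = 1$
$p = 9$
$f{\left(l,R \right)} = 9$
$C + Z{\left(10 \right)} f{\left(Y{\left(2,-5 \right)},10 \right)} = -84 + 1 \cdot 9 = -84 + 9 = -75$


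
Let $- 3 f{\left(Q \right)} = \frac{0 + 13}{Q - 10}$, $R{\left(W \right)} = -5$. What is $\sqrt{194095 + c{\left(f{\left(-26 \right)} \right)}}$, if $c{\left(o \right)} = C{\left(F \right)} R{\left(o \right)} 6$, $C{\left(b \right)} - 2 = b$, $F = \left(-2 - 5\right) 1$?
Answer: $\sqrt{194245} \approx 440.73$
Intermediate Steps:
$F = -7$ ($F = \left(-7\right) 1 = -7$)
$C{\left(b \right)} = 2 + b$
$f{\left(Q \right)} = - \frac{13}{3 \left(-10 + Q\right)}$ ($f{\left(Q \right)} = - \frac{\left(0 + 13\right) \frac{1}{Q - 10}}{3} = - \frac{13 \frac{1}{-10 + Q}}{3} = - \frac{13}{3 \left(-10 + Q\right)}$)
$c{\left(o \right)} = 150$ ($c{\left(o \right)} = \left(2 - 7\right) \left(-5\right) 6 = \left(-5\right) \left(-5\right) 6 = 25 \cdot 6 = 150$)
$\sqrt{194095 + c{\left(f{\left(-26 \right)} \right)}} = \sqrt{194095 + 150} = \sqrt{194245}$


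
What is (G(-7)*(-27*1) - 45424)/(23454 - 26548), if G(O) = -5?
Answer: 45289/3094 ≈ 14.638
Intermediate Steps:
(G(-7)*(-27*1) - 45424)/(23454 - 26548) = (-(-135) - 45424)/(23454 - 26548) = (-5*(-27) - 45424)/(-3094) = (135 - 45424)*(-1/3094) = -45289*(-1/3094) = 45289/3094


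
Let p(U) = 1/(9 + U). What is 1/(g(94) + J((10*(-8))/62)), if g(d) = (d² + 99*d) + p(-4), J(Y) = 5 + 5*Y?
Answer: 155/2811816 ≈ 5.5125e-5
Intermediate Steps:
g(d) = ⅕ + d² + 99*d (g(d) = (d² + 99*d) + 1/(9 - 4) = (d² + 99*d) + 1/5 = (d² + 99*d) + ⅕ = ⅕ + d² + 99*d)
1/(g(94) + J((10*(-8))/62)) = 1/((⅕ + 94² + 99*94) + (5 + 5*((10*(-8))/62))) = 1/((⅕ + 8836 + 9306) + (5 + 5*(-80*1/62))) = 1/(90711/5 + (5 + 5*(-40/31))) = 1/(90711/5 + (5 - 200/31)) = 1/(90711/5 - 45/31) = 1/(2811816/155) = 155/2811816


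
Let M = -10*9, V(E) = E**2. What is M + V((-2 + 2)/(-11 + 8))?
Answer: -90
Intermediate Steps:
M = -90
M + V((-2 + 2)/(-11 + 8)) = -90 + ((-2 + 2)/(-11 + 8))**2 = -90 + (0/(-3))**2 = -90 + (0*(-1/3))**2 = -90 + 0**2 = -90 + 0 = -90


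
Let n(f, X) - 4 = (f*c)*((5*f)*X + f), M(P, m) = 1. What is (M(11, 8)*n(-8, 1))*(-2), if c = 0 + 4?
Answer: -3080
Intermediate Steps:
c = 4
n(f, X) = 4 + 4*f*(f + 5*X*f) (n(f, X) = 4 + (f*4)*((5*f)*X + f) = 4 + (4*f)*(5*X*f + f) = 4 + (4*f)*(f + 5*X*f) = 4 + 4*f*(f + 5*X*f))
(M(11, 8)*n(-8, 1))*(-2) = (1*(4 + 4*(-8)**2 + 20*1*(-8)**2))*(-2) = (1*(4 + 4*64 + 20*1*64))*(-2) = (1*(4 + 256 + 1280))*(-2) = (1*1540)*(-2) = 1540*(-2) = -3080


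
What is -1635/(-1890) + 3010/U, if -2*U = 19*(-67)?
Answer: 897277/160398 ≈ 5.5941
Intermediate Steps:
U = 1273/2 (U = -19*(-67)/2 = -½*(-1273) = 1273/2 ≈ 636.50)
-1635/(-1890) + 3010/U = -1635/(-1890) + 3010/(1273/2) = -1635*(-1/1890) + 3010*(2/1273) = 109/126 + 6020/1273 = 897277/160398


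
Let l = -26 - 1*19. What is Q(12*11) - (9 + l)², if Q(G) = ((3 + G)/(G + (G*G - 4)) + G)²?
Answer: 4969222141617/308072704 ≈ 16130.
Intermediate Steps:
l = -45 (l = -26 - 19 = -45)
Q(G) = (G + (3 + G)/(-4 + G + G²))² (Q(G) = ((3 + G)/(G + (G² - 4)) + G)² = ((3 + G)/(G + (-4 + G²)) + G)² = ((3 + G)/(-4 + G + G²) + G)² = (G + (3 + G)/(-4 + G + G²))²)
Q(12*11) - (9 + l)² = (3 + (12*11)² + (12*11)³ - 36*11)²/(-4 + 12*11 + (12*11)²)² - (9 - 45)² = (3 + 132² + 132³ - 3*132)²/(-4 + 132 + 132²)² - 1*(-36)² = (3 + 17424 + 2299968 - 396)²/(-4 + 132 + 17424)² - 1*1296 = 2316999²/17552² - 1296 = (1/308072704)*5368484366001 - 1296 = 5368484366001/308072704 - 1296 = 4969222141617/308072704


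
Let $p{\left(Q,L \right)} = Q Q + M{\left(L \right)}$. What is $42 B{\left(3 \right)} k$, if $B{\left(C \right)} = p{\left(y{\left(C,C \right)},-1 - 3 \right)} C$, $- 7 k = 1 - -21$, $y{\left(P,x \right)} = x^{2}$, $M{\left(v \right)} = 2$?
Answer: $-32868$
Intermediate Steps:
$p{\left(Q,L \right)} = 2 + Q^{2}$ ($p{\left(Q,L \right)} = Q Q + 2 = Q^{2} + 2 = 2 + Q^{2}$)
$k = - \frac{22}{7}$ ($k = - \frac{1 - -21}{7} = - \frac{1 + 21}{7} = \left(- \frac{1}{7}\right) 22 = - \frac{22}{7} \approx -3.1429$)
$B{\left(C \right)} = C \left(2 + C^{4}\right)$ ($B{\left(C \right)} = \left(2 + \left(C^{2}\right)^{2}\right) C = \left(2 + C^{4}\right) C = C \left(2 + C^{4}\right)$)
$42 B{\left(3 \right)} k = 42 \cdot 3 \left(2 + 3^{4}\right) \left(- \frac{22}{7}\right) = 42 \cdot 3 \left(2 + 81\right) \left(- \frac{22}{7}\right) = 42 \cdot 3 \cdot 83 \left(- \frac{22}{7}\right) = 42 \cdot 249 \left(- \frac{22}{7}\right) = 10458 \left(- \frac{22}{7}\right) = -32868$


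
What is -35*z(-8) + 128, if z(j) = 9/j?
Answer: 1339/8 ≈ 167.38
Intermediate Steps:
-35*z(-8) + 128 = -315/(-8) + 128 = -315*(-1)/8 + 128 = -35*(-9/8) + 128 = 315/8 + 128 = 1339/8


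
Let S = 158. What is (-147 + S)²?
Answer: 121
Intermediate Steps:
(-147 + S)² = (-147 + 158)² = 11² = 121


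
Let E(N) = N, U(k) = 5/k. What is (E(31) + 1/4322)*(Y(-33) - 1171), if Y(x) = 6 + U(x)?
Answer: -858607725/23771 ≈ -36120.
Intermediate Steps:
Y(x) = 6 + 5/x
(E(31) + 1/4322)*(Y(-33) - 1171) = (31 + 1/4322)*((6 + 5/(-33)) - 1171) = (31 + 1/4322)*((6 + 5*(-1/33)) - 1171) = 133983*((6 - 5/33) - 1171)/4322 = 133983*(193/33 - 1171)/4322 = (133983/4322)*(-38450/33) = -858607725/23771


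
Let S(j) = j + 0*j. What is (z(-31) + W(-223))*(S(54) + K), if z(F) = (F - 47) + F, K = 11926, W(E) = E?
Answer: -3977360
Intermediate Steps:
S(j) = j (S(j) = j + 0 = j)
z(F) = -47 + 2*F (z(F) = (-47 + F) + F = -47 + 2*F)
(z(-31) + W(-223))*(S(54) + K) = ((-47 + 2*(-31)) - 223)*(54 + 11926) = ((-47 - 62) - 223)*11980 = (-109 - 223)*11980 = -332*11980 = -3977360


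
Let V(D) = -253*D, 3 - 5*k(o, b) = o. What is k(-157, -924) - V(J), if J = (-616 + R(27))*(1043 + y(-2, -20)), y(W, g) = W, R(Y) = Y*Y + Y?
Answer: 36872252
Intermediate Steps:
R(Y) = Y + Y**2 (R(Y) = Y**2 + Y = Y + Y**2)
k(o, b) = 3/5 - o/5
J = 145740 (J = (-616 + 27*(1 + 27))*(1043 - 2) = (-616 + 27*28)*1041 = (-616 + 756)*1041 = 140*1041 = 145740)
k(-157, -924) - V(J) = (3/5 - 1/5*(-157)) - (-253)*145740 = (3/5 + 157/5) - 1*(-36872220) = 32 + 36872220 = 36872252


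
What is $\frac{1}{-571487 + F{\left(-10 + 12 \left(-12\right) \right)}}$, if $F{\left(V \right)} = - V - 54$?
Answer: $- \frac{1}{571387} \approx -1.7501 \cdot 10^{-6}$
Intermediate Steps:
$F{\left(V \right)} = -54 - V$ ($F{\left(V \right)} = - V - 54 = -54 - V$)
$\frac{1}{-571487 + F{\left(-10 + 12 \left(-12\right) \right)}} = \frac{1}{-571487 - \left(44 - 144\right)} = \frac{1}{-571487 - -100} = \frac{1}{-571487 + \left(-54 + 154\right)} = \frac{1}{-571487 + 100} = \frac{1}{-571387} = - \frac{1}{571387}$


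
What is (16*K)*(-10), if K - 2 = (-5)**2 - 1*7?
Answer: -3200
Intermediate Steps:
K = 20 (K = 2 + ((-5)**2 - 1*7) = 2 + (25 - 7) = 2 + 18 = 20)
(16*K)*(-10) = (16*20)*(-10) = 320*(-10) = -3200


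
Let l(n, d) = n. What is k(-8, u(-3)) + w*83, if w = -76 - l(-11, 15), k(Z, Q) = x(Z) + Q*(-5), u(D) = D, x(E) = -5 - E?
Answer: -5377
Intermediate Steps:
k(Z, Q) = -5 - Z - 5*Q (k(Z, Q) = (-5 - Z) + Q*(-5) = (-5 - Z) - 5*Q = -5 - Z - 5*Q)
w = -65 (w = -76 - 1*(-11) = -76 + 11 = -65)
k(-8, u(-3)) + w*83 = (-5 - 1*(-8) - 5*(-3)) - 65*83 = (-5 + 8 + 15) - 5395 = 18 - 5395 = -5377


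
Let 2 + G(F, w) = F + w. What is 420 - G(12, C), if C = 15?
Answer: 395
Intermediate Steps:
G(F, w) = -2 + F + w (G(F, w) = -2 + (F + w) = -2 + F + w)
420 - G(12, C) = 420 - (-2 + 12 + 15) = 420 - 1*25 = 420 - 25 = 395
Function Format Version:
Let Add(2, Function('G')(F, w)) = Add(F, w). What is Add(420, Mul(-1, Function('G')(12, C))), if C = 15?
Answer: 395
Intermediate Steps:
Function('G')(F, w) = Add(-2, F, w) (Function('G')(F, w) = Add(-2, Add(F, w)) = Add(-2, F, w))
Add(420, Mul(-1, Function('G')(12, C))) = Add(420, Mul(-1, Add(-2, 12, 15))) = Add(420, Mul(-1, 25)) = Add(420, -25) = 395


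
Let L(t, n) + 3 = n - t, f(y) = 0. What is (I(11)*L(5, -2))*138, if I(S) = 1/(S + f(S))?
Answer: -1380/11 ≈ -125.45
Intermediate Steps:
L(t, n) = -3 + n - t (L(t, n) = -3 + (n - t) = -3 + n - t)
I(S) = 1/S (I(S) = 1/(S + 0) = 1/S)
(I(11)*L(5, -2))*138 = ((-3 - 2 - 1*5)/11)*138 = ((-3 - 2 - 5)/11)*138 = ((1/11)*(-10))*138 = -10/11*138 = -1380/11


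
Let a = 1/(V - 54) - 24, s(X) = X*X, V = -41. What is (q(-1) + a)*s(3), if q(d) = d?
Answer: -21384/95 ≈ -225.09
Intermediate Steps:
s(X) = X²
a = -2281/95 (a = 1/(-41 - 54) - 24 = 1/(-95) - 24 = -1/95 - 24 = -2281/95 ≈ -24.011)
(q(-1) + a)*s(3) = (-1 - 2281/95)*3² = -2376/95*9 = -21384/95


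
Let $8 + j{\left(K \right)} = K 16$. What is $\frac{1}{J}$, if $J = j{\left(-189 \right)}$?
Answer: $- \frac{1}{3032} \approx -0.00032982$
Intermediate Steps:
$j{\left(K \right)} = -8 + 16 K$ ($j{\left(K \right)} = -8 + K 16 = -8 + 16 K$)
$J = -3032$ ($J = -8 + 16 \left(-189\right) = -8 - 3024 = -3032$)
$\frac{1}{J} = \frac{1}{-3032} = - \frac{1}{3032}$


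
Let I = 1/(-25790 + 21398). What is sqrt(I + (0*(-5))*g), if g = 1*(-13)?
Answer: I*sqrt(122)/732 ≈ 0.015089*I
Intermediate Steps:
g = -13
I = -1/4392 (I = 1/(-4392) = -1/4392 ≈ -0.00022769)
sqrt(I + (0*(-5))*g) = sqrt(-1/4392 + (0*(-5))*(-13)) = sqrt(-1/4392 + 0*(-13)) = sqrt(-1/4392 + 0) = sqrt(-1/4392) = I*sqrt(122)/732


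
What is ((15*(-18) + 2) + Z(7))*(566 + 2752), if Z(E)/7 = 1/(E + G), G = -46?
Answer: -11567654/13 ≈ -8.8982e+5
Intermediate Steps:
Z(E) = 7/(-46 + E) (Z(E) = 7/(E - 46) = 7/(-46 + E))
((15*(-18) + 2) + Z(7))*(566 + 2752) = ((15*(-18) + 2) + 7/(-46 + 7))*(566 + 2752) = ((-270 + 2) + 7/(-39))*3318 = (-268 + 7*(-1/39))*3318 = (-268 - 7/39)*3318 = -10459/39*3318 = -11567654/13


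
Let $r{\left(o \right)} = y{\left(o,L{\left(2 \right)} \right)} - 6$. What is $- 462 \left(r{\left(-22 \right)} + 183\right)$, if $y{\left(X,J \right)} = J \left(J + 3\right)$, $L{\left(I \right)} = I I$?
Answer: $-94710$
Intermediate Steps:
$L{\left(I \right)} = I^{2}$
$y{\left(X,J \right)} = J \left(3 + J\right)$
$r{\left(o \right)} = 22$ ($r{\left(o \right)} = 2^{2} \left(3 + 2^{2}\right) - 6 = 4 \left(3 + 4\right) - 6 = 4 \cdot 7 - 6 = 28 - 6 = 22$)
$- 462 \left(r{\left(-22 \right)} + 183\right) = - 462 \left(22 + 183\right) = \left(-462\right) 205 = -94710$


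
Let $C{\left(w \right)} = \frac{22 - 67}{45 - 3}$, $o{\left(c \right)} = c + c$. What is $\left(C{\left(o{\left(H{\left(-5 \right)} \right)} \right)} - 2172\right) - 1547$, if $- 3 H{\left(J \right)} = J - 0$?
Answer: $- \frac{52081}{14} \approx -3720.1$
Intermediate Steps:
$H{\left(J \right)} = - \frac{J}{3}$ ($H{\left(J \right)} = - \frac{J - 0}{3} = - \frac{J + 0}{3} = - \frac{J}{3}$)
$o{\left(c \right)} = 2 c$
$C{\left(w \right)} = - \frac{15}{14}$ ($C{\left(w \right)} = - \frac{45}{42} = \left(-45\right) \frac{1}{42} = - \frac{15}{14}$)
$\left(C{\left(o{\left(H{\left(-5 \right)} \right)} \right)} - 2172\right) - 1547 = \left(- \frac{15}{14} - 2172\right) - 1547 = - \frac{30423}{14} - 1547 = - \frac{52081}{14}$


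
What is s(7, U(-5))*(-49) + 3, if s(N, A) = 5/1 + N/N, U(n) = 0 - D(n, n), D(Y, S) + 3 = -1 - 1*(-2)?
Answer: -291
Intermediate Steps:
D(Y, S) = -2 (D(Y, S) = -3 + (-1 - 1*(-2)) = -3 + (-1 + 2) = -3 + 1 = -2)
U(n) = 2 (U(n) = 0 - 1*(-2) = 0 + 2 = 2)
s(N, A) = 6 (s(N, A) = 5*1 + 1 = 5 + 1 = 6)
s(7, U(-5))*(-49) + 3 = 6*(-49) + 3 = -294 + 3 = -291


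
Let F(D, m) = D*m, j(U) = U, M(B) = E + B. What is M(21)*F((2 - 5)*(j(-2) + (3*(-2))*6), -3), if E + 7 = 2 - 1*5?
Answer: -3762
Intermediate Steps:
E = -10 (E = -7 + (2 - 1*5) = -7 + (2 - 5) = -7 - 3 = -10)
M(B) = -10 + B
M(21)*F((2 - 5)*(j(-2) + (3*(-2))*6), -3) = (-10 + 21)*(((2 - 5)*(-2 + (3*(-2))*6))*(-3)) = 11*(-3*(-2 - 6*6)*(-3)) = 11*(-3*(-2 - 36)*(-3)) = 11*(-3*(-38)*(-3)) = 11*(114*(-3)) = 11*(-342) = -3762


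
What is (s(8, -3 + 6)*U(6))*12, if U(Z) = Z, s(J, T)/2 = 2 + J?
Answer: 1440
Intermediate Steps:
s(J, T) = 4 + 2*J (s(J, T) = 2*(2 + J) = 4 + 2*J)
(s(8, -3 + 6)*U(6))*12 = ((4 + 2*8)*6)*12 = ((4 + 16)*6)*12 = (20*6)*12 = 120*12 = 1440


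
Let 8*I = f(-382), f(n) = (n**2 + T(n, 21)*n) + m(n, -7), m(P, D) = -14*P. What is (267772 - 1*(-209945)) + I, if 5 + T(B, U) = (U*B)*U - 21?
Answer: 8541928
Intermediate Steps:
T(B, U) = -26 + B*U**2 (T(B, U) = -5 + ((U*B)*U - 21) = -5 + ((B*U)*U - 21) = -5 + (B*U**2 - 21) = -5 + (-21 + B*U**2) = -26 + B*U**2)
f(n) = n**2 - 14*n + n*(-26 + 441*n) (f(n) = (n**2 + (-26 + n*21**2)*n) - 14*n = (n**2 + (-26 + n*441)*n) - 14*n = (n**2 + (-26 + 441*n)*n) - 14*n = (n**2 + n*(-26 + 441*n)) - 14*n = n**2 - 14*n + n*(-26 + 441*n))
I = 8064211 (I = (2*(-382)*(-20 + 221*(-382)))/8 = (2*(-382)*(-20 - 84422))/8 = (2*(-382)*(-84442))/8 = (1/8)*64513688 = 8064211)
(267772 - 1*(-209945)) + I = (267772 - 1*(-209945)) + 8064211 = (267772 + 209945) + 8064211 = 477717 + 8064211 = 8541928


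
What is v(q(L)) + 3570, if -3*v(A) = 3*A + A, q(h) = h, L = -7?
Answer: 10738/3 ≈ 3579.3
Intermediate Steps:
v(A) = -4*A/3 (v(A) = -(3*A + A)/3 = -4*A/3)
v(q(L)) + 3570 = -4/3*(-7) + 3570 = 28/3 + 3570 = 10738/3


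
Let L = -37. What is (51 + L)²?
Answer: 196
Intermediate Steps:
(51 + L)² = (51 - 37)² = 14² = 196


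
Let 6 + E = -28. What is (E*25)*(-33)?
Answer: 28050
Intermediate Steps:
E = -34 (E = -6 - 28 = -34)
(E*25)*(-33) = -34*25*(-33) = -850*(-33) = 28050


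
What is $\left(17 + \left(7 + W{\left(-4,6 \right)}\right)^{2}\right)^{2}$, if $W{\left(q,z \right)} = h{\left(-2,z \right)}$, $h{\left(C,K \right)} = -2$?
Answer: $1764$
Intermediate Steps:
$W{\left(q,z \right)} = -2$
$\left(17 + \left(7 + W{\left(-4,6 \right)}\right)^{2}\right)^{2} = \left(17 + \left(7 - 2\right)^{2}\right)^{2} = \left(17 + 5^{2}\right)^{2} = \left(17 + 25\right)^{2} = 42^{2} = 1764$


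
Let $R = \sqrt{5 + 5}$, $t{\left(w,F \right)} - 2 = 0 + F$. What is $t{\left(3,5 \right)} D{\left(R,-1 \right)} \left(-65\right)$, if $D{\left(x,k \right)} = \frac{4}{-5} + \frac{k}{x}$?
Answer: $364 + \frac{91 \sqrt{10}}{2} \approx 507.88$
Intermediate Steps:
$t{\left(w,F \right)} = 2 + F$ ($t{\left(w,F \right)} = 2 + \left(0 + F\right) = 2 + F$)
$R = \sqrt{10} \approx 3.1623$
$D{\left(x,k \right)} = - \frac{4}{5} + \frac{k}{x}$ ($D{\left(x,k \right)} = 4 \left(- \frac{1}{5}\right) + \frac{k}{x} = - \frac{4}{5} + \frac{k}{x}$)
$t{\left(3,5 \right)} D{\left(R,-1 \right)} \left(-65\right) = \left(2 + 5\right) \left(- \frac{4}{5} - \frac{1}{\sqrt{10}}\right) \left(-65\right) = 7 \left(- \frac{4}{5} - \frac{\sqrt{10}}{10}\right) \left(-65\right) = \left(- \frac{28}{5} - \frac{7 \sqrt{10}}{10}\right) \left(-65\right) = 364 + \frac{91 \sqrt{10}}{2}$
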